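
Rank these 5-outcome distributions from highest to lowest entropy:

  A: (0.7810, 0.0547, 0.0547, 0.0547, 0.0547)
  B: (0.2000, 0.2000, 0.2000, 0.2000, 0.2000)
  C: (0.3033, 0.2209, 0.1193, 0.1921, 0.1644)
B > C > A

Key insight: Entropy is maximized by uniform distributions and minimized by concentrated distributions.

- Uniform distributions have maximum entropy log₂(5) = 2.3219 bits
- The more "peaked" or concentrated a distribution, the lower its entropy

Entropies:
  H(A) = 1.1963 bits
  H(B) = 2.3219 bits
  H(C) = 2.2547 bits

Ranking: B > C > A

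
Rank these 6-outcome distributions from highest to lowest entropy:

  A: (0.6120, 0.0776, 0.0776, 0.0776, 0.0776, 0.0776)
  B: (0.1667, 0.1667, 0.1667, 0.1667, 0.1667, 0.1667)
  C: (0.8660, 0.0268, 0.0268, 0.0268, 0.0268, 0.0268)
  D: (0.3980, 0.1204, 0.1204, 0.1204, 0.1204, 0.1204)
B > D > A > C

Key insight: Entropy is maximized by uniform distributions and minimized by concentrated distributions.

Entropies:
  H(A) = 1.8644 bits
  H(B) = 2.5850 bits
  H(C) = 0.8794 bits
  H(D) = 2.3676 bits

Ranking: B > D > A > C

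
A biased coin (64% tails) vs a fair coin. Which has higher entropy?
Fair coin

The fair coin is uniform (p=0.5), maximizing binary entropy at 1 bit. The biased coin has H(0.64) ≈ 0.943 bits — its outcome is more predictable, so its entropy is lower.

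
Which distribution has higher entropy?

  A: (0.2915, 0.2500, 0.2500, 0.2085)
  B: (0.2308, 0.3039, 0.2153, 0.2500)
A

Both distributions are close to uniform, making this a harder comparison.

H(A) = 1.9900 bits
H(B) = 1.9874 bits

The distribution closer to uniform has higher entropy.
Answer: A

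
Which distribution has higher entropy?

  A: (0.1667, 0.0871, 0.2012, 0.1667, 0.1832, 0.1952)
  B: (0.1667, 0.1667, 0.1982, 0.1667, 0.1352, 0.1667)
B

Both distributions are close to uniform, making this a harder comparison.

H(A) = 2.5424 bits
H(B) = 2.5763 bits

The distribution closer to uniform has higher entropy.
Answer: B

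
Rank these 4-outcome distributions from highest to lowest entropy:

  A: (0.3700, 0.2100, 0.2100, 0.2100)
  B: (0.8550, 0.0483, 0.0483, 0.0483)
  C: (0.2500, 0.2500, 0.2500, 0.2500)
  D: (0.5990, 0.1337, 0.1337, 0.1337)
C > A > D > B

Key insight: Entropy is maximized by uniform distributions and minimized by concentrated distributions.

Entropies:
  H(A) = 1.9492 bits
  H(B) = 0.8270 bits
  H(C) = 2.0000 bits
  H(D) = 1.6071 bits

Ranking: C > A > D > B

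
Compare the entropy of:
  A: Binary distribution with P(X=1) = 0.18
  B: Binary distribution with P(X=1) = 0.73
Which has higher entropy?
B

For binary distributions, entropy is maximized at p=0.5 and decreases as p moves toward 0 or 1.

H(A) = H(0.18) = 0.6801 bits
H(B) = H(0.73) = 0.8415 bits

Distribution B (p=0.73) is closer to uniform (p=0.5), so it has higher entropy.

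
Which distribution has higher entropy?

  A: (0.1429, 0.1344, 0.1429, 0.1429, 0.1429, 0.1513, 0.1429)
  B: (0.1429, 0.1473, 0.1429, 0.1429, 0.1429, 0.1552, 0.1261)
A

Both distributions are close to uniform, making this a harder comparison.

H(A) = 2.8066 bits
H(B) = 2.8050 bits

The distribution closer to uniform has higher entropy.
Answer: A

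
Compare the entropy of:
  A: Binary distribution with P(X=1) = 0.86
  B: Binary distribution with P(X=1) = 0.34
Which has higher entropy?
B

For binary distributions, entropy is maximized at p=0.5 and decreases as p moves toward 0 or 1.

H(A) = H(0.86) = 0.5842 bits
H(B) = H(0.34) = 0.9248 bits

Distribution B (p=0.34) is closer to uniform (p=0.5), so it has higher entropy.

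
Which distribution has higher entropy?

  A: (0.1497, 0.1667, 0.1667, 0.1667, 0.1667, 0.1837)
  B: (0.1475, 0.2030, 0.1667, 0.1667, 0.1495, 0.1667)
A

Both distributions are close to uniform, making this a harder comparison.

H(A) = 2.5825 bits
H(B) = 2.5766 bits

The distribution closer to uniform has higher entropy.
Answer: A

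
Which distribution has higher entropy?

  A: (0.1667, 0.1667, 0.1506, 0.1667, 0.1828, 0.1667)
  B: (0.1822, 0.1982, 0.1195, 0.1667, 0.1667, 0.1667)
A

Both distributions are close to uniform, making this a harder comparison.

H(A) = 2.5827 bits
H(B) = 2.5692 bits

The distribution closer to uniform has higher entropy.
Answer: A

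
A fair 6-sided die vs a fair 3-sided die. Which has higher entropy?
6-sided die

Both are uniform distributions; for uniform over n outcomes, H = log₂(n). H(6-sided) = log₂(6) = 2.585 bits and H(3-sided) = log₂(3) = 1.585 bits. More outcomes in a uniform distribution means higher entropy.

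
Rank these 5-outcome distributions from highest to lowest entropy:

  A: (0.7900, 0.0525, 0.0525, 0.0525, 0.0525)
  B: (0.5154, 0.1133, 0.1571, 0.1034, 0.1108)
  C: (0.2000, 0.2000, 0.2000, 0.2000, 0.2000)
C > B > A

Key insight: Entropy is maximized by uniform distributions and minimized by concentrated distributions.

- Uniform distributions have maximum entropy log₂(5) = 2.3219 bits
- The more "peaked" or concentrated a distribution, the lower its entropy

Entropies:
  H(A) = 1.1615 bits
  H(B) = 1.9585 bits
  H(C) = 2.3219 bits

Ranking: C > B > A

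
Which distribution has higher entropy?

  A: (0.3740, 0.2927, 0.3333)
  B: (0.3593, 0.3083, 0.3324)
B

Both distributions are close to uniform, making this a harder comparison.

H(A) = 1.5778 bits
H(B) = 1.5821 bits

The distribution closer to uniform has higher entropy.
Answer: B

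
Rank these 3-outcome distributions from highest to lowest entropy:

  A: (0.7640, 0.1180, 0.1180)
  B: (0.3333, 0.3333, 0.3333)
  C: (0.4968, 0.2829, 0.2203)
B > C > A

Key insight: Entropy is maximized by uniform distributions and minimized by concentrated distributions.

- Uniform distributions have maximum entropy log₂(3) = 1.5850 bits
- The more "peaked" or concentrated a distribution, the lower its entropy

Entropies:
  H(A) = 1.0243 bits
  H(B) = 1.5850 bits
  H(C) = 1.4975 bits

Ranking: B > C > A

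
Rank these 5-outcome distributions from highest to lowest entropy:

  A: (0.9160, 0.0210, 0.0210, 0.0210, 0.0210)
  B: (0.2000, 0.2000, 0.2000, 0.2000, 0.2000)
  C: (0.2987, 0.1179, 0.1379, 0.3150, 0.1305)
B > C > A

Key insight: Entropy is maximized by uniform distributions and minimized by concentrated distributions.

- Uniform distributions have maximum entropy log₂(5) = 2.3219 bits
- The more "peaked" or concentrated a distribution, the lower its entropy

Entropies:
  H(A) = 0.5841 bits
  H(B) = 2.3219 bits
  H(C) = 2.1868 bits

Ranking: B > C > A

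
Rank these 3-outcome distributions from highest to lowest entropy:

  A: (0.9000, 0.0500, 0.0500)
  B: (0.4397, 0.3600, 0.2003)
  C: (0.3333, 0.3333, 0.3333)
C > B > A

Key insight: Entropy is maximized by uniform distributions and minimized by concentrated distributions.

- Uniform distributions have maximum entropy log₂(3) = 1.5850 bits
- The more "peaked" or concentrated a distribution, the lower its entropy

Entropies:
  H(A) = 0.5690 bits
  H(B) = 1.5165 bits
  H(C) = 1.5850 bits

Ranking: C > B > A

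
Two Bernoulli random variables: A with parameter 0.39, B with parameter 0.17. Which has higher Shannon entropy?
A

For binary distributions, entropy is maximized at p=0.5 and decreases as p moves toward 0 or 1.

H(A) = H(0.39) = 0.9648 bits
H(B) = H(0.17) = 0.6577 bits

Distribution A (p=0.39) is closer to uniform (p=0.5), so it has higher entropy.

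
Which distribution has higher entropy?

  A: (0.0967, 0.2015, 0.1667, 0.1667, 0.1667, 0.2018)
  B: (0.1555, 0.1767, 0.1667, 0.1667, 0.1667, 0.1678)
B

Both distributions are close to uniform, making this a harder comparison.

H(A) = 2.5500 bits
H(B) = 2.5840 bits

The distribution closer to uniform has higher entropy.
Answer: B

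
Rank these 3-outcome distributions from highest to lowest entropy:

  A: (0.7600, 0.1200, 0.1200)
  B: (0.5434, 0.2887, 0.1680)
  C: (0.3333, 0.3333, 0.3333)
C > B > A

Key insight: Entropy is maximized by uniform distributions and minimized by concentrated distributions.

- Uniform distributions have maximum entropy log₂(3) = 1.5850 bits
- The more "peaked" or concentrated a distribution, the lower its entropy

Entropies:
  H(A) = 1.0350 bits
  H(B) = 1.4279 bits
  H(C) = 1.5850 bits

Ranking: C > B > A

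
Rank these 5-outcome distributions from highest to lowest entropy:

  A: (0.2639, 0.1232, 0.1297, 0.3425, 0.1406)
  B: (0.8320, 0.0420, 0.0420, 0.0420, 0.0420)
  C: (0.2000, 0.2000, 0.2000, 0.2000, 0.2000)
C > A > B

Key insight: Entropy is maximized by uniform distributions and minimized by concentrated distributions.

- Uniform distributions have maximum entropy log₂(5) = 2.3219 bits
- The more "peaked" or concentrated a distribution, the lower its entropy

Entropies:
  H(A) = 2.1891 bits
  H(B) = 0.9891 bits
  H(C) = 2.3219 bits

Ranking: C > A > B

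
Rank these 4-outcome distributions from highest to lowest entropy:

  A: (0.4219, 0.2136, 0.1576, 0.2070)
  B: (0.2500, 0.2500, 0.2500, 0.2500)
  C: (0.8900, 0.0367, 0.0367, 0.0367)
B > A > C

Key insight: Entropy is maximized by uniform distributions and minimized by concentrated distributions.

- Uniform distributions have maximum entropy log₂(4) = 2.0000 bits
- The more "peaked" or concentrated a distribution, the lower its entropy

Entropies:
  H(A) = 1.8914 bits
  H(B) = 2.0000 bits
  H(C) = 0.6743 bits

Ranking: B > A > C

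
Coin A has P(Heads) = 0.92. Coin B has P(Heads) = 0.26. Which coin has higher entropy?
B

For binary distributions, entropy is maximized at p=0.5 and decreases as p moves toward 0 or 1.

H(A) = H(0.92) = 0.4022 bits
H(B) = H(0.26) = 0.8267 bits

Distribution B (p=0.26) is closer to uniform (p=0.5), so it has higher entropy.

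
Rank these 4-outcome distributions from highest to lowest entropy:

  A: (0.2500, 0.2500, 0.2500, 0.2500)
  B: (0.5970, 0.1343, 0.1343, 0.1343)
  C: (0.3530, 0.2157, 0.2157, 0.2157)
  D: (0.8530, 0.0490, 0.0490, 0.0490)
A > C > B > D

Key insight: Entropy is maximized by uniform distributions and minimized by concentrated distributions.

Entropies:
  H(A) = 2.0000 bits
  H(B) = 1.6114 bits
  H(C) = 1.9622 bits
  H(D) = 0.8353 bits

Ranking: A > C > B > D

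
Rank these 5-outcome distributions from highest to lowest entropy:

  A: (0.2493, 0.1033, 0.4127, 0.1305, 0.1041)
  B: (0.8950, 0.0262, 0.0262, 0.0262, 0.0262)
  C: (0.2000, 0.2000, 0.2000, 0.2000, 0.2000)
C > A > B

Key insight: Entropy is maximized by uniform distributions and minimized by concentrated distributions.

- Uniform distributions have maximum entropy log₂(5) = 2.3219 bits
- The more "peaked" or concentrated a distribution, the lower its entropy

Entropies:
  H(A) = 2.0882 bits
  H(B) = 0.6946 bits
  H(C) = 2.3219 bits

Ranking: C > A > B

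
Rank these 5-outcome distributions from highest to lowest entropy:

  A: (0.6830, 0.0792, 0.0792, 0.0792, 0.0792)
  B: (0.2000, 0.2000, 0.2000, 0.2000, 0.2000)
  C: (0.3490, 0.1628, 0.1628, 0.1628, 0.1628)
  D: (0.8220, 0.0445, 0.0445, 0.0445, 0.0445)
B > C > A > D

Key insight: Entropy is maximized by uniform distributions and minimized by concentrated distributions.

Entropies:
  H(A) = 1.5351 bits
  H(B) = 2.3219 bits
  H(C) = 2.2352 bits
  H(D) = 1.0317 bits

Ranking: B > C > A > D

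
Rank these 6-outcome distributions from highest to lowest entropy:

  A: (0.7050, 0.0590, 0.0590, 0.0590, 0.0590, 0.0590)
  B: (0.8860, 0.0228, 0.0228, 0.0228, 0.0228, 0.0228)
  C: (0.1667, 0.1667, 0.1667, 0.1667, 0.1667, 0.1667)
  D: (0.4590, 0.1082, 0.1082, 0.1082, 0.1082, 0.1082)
C > D > A > B

Key insight: Entropy is maximized by uniform distributions and minimized by concentrated distributions.

Entropies:
  H(A) = 1.5601 bits
  H(B) = 0.7766 bits
  H(C) = 2.5850 bits
  H(D) = 2.2513 bits

Ranking: C > D > A > B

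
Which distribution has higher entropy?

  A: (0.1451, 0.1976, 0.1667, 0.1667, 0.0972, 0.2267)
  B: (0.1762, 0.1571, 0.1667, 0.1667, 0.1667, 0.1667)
B

Both distributions are close to uniform, making this a harder comparison.

H(A) = 2.5403 bits
H(B) = 2.5842 bits

The distribution closer to uniform has higher entropy.
Answer: B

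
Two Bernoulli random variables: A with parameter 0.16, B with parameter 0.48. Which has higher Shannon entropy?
B

For binary distributions, entropy is maximized at p=0.5 and decreases as p moves toward 0 or 1.

H(A) = H(0.16) = 0.6343 bits
H(B) = H(0.48) = 0.9988 bits

Distribution B (p=0.48) is closer to uniform (p=0.5), so it has higher entropy.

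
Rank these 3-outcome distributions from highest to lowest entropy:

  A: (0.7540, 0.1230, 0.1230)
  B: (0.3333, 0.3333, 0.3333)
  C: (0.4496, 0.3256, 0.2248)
B > C > A

Key insight: Entropy is maximized by uniform distributions and minimized by concentrated distributions.

- Uniform distributions have maximum entropy log₂(3) = 1.5850 bits
- The more "peaked" or concentrated a distribution, the lower its entropy

Entropies:
  H(A) = 1.0509 bits
  H(B) = 1.5850 bits
  H(C) = 1.5296 bits

Ranking: B > C > A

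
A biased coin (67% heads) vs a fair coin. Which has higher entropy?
Fair coin

The fair coin is uniform (p=0.5), maximizing binary entropy at 1 bit. The biased coin has H(0.67) ≈ 0.915 bits — its outcome is more predictable, so its entropy is lower.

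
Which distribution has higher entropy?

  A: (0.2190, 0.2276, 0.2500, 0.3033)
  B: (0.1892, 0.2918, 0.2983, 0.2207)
A

Both distributions are close to uniform, making this a harder comparison.

H(A) = 1.9879 bits
H(B) = 1.9746 bits

The distribution closer to uniform has higher entropy.
Answer: A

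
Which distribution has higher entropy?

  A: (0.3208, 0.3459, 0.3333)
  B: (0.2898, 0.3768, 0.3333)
A

Both distributions are close to uniform, making this a harder comparison.

H(A) = 1.5843 bits
H(B) = 1.5768 bits

The distribution closer to uniform has higher entropy.
Answer: A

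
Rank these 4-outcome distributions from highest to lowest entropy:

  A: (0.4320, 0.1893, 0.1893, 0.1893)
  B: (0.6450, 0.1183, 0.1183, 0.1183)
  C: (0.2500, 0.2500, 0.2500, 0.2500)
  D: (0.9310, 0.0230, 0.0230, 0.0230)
C > A > B > D

Key insight: Entropy is maximized by uniform distributions and minimized by concentrated distributions.

Entropies:
  H(A) = 1.8869 bits
  H(B) = 1.5011 bits
  H(C) = 2.0000 bits
  H(D) = 0.4715 bits

Ranking: C > A > B > D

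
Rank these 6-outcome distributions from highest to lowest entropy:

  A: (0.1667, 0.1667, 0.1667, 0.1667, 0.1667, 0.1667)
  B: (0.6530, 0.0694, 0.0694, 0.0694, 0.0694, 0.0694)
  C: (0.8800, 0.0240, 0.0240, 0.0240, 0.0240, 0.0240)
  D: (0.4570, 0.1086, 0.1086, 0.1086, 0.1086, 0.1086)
A > D > B > C

Key insight: Entropy is maximized by uniform distributions and minimized by concentrated distributions.

Entropies:
  H(A) = 2.5850 bits
  H(B) = 1.7371 bits
  H(C) = 0.8080 bits
  H(D) = 2.2555 bits

Ranking: A > D > B > C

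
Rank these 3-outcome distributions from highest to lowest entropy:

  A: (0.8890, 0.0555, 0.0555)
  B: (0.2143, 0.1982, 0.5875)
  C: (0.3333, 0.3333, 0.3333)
C > B > A

Key insight: Entropy is maximized by uniform distributions and minimized by concentrated distributions.

- Uniform distributions have maximum entropy log₂(3) = 1.5850 bits
- The more "peaked" or concentrated a distribution, the lower its entropy

Entropies:
  H(A) = 0.6139 bits
  H(B) = 1.3898 bits
  H(C) = 1.5850 bits

Ranking: C > B > A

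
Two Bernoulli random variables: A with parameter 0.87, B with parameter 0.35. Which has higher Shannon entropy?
B

For binary distributions, entropy is maximized at p=0.5 and decreases as p moves toward 0 or 1.

H(A) = H(0.87) = 0.5574 bits
H(B) = H(0.35) = 0.9341 bits

Distribution B (p=0.35) is closer to uniform (p=0.5), so it has higher entropy.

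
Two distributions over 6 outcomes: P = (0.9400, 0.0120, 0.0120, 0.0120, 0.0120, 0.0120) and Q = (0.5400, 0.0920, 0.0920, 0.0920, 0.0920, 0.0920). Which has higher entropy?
Q

P is highly concentrated on one outcome (94%), making it nearly deterministic. Q spreads its mass more evenly (max 54%). The more spread-out distribution has higher entropy: H(P) ≈ 0.467 bits, H(Q) ≈ 2.063 bits.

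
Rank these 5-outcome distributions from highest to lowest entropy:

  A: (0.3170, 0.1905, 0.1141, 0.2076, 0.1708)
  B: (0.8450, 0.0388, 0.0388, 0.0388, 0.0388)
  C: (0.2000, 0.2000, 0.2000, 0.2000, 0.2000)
C > A > B

Key insight: Entropy is maximized by uniform distributions and minimized by concentrated distributions.

- Uniform distributions have maximum entropy log₂(5) = 2.3219 bits
- The more "peaked" or concentrated a distribution, the lower its entropy

Entropies:
  H(A) = 2.2448 bits
  H(B) = 0.9322 bits
  H(C) = 2.3219 bits

Ranking: C > A > B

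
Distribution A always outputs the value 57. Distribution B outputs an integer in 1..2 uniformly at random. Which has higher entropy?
B

A is deterministic, so H(A) = 0. B is uniform over 2 outcomes, so H(B) = log₂(2) = 1.000 bits. Any distribution with genuine randomness has higher entropy than a deterministic one.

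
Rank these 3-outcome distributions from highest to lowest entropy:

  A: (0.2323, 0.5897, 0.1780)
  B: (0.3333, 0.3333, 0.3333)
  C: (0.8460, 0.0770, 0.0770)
B > A > C

Key insight: Entropy is maximized by uniform distributions and minimized by concentrated distributions.

- Uniform distributions have maximum entropy log₂(3) = 1.5850 bits
- The more "peaked" or concentrated a distribution, the lower its entropy

Entropies:
  H(A) = 1.3817 bits
  H(B) = 1.5850 bits
  H(C) = 0.7738 bits

Ranking: B > A > C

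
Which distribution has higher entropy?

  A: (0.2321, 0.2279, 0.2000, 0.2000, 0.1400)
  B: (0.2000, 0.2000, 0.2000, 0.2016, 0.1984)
B

Both distributions are close to uniform, making this a harder comparison.

H(A) = 2.3012 bits
H(B) = 2.3219 bits

The distribution closer to uniform has higher entropy.
Answer: B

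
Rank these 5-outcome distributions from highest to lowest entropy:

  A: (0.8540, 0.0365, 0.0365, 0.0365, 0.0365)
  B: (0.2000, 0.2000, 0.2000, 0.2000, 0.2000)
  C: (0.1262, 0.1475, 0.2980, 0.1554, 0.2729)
B > C > A

Key insight: Entropy is maximized by uniform distributions and minimized by concentrated distributions.

- Uniform distributions have maximum entropy log₂(5) = 2.3219 bits
- The more "peaked" or concentrated a distribution, the lower its entropy

Entropies:
  H(A) = 0.8917 bits
  H(B) = 2.3219 bits
  H(C) = 2.2333 bits

Ranking: B > C > A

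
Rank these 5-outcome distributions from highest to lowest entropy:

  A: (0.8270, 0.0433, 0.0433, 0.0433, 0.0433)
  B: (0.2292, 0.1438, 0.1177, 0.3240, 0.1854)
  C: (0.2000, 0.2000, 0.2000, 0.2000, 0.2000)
C > B > A

Key insight: Entropy is maximized by uniform distributions and minimized by concentrated distributions.

- Uniform distributions have maximum entropy log₂(5) = 2.3219 bits
- The more "peaked" or concentrated a distribution, the lower its entropy

Entropies:
  H(A) = 1.0105 bits
  H(B) = 2.2302 bits
  H(C) = 2.3219 bits

Ranking: C > B > A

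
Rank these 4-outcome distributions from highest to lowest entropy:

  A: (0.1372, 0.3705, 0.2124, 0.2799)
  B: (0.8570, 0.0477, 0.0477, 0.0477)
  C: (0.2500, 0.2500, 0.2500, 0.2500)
C > A > B

Key insight: Entropy is maximized by uniform distributions and minimized by concentrated distributions.

- Uniform distributions have maximum entropy log₂(4) = 2.0000 bits
- The more "peaked" or concentrated a distribution, the lower its entropy

Entropies:
  H(A) = 1.9128 bits
  H(B) = 0.8187 bits
  H(C) = 2.0000 bits

Ranking: C > A > B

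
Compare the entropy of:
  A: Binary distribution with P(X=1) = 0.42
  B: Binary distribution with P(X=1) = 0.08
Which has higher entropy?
A

For binary distributions, entropy is maximized at p=0.5 and decreases as p moves toward 0 or 1.

H(A) = H(0.42) = 0.9815 bits
H(B) = H(0.08) = 0.4022 bits

Distribution A (p=0.42) is closer to uniform (p=0.5), so it has higher entropy.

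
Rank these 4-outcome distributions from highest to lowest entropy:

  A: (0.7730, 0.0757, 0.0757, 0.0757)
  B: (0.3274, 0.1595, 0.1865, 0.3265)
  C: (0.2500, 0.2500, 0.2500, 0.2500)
C > B > A

Key insight: Entropy is maximized by uniform distributions and minimized by concentrated distributions.

- Uniform distributions have maximum entropy log₂(4) = 2.0000 bits
- The more "peaked" or concentrated a distribution, the lower its entropy

Entropies:
  H(A) = 1.1325 bits
  H(B) = 1.9290 bits
  H(C) = 2.0000 bits

Ranking: C > B > A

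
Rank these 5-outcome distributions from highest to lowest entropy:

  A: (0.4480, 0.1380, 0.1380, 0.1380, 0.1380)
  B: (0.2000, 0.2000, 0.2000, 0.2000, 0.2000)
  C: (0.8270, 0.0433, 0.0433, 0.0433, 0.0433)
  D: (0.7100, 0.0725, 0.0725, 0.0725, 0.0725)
B > A > D > C

Key insight: Entropy is maximized by uniform distributions and minimized by concentrated distributions.

Entropies:
  H(A) = 2.0962 bits
  H(B) = 2.3219 bits
  H(C) = 1.0105 bits
  H(D) = 1.4487 bits

Ranking: B > A > D > C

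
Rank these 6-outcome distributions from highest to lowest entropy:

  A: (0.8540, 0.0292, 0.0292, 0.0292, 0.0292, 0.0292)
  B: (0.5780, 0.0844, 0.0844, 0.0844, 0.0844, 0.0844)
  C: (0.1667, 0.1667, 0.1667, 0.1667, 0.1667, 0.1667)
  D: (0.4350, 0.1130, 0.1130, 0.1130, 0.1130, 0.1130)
C > D > B > A

Key insight: Entropy is maximized by uniform distributions and minimized by concentrated distributions.

Entropies:
  H(A) = 0.9387 bits
  H(B) = 1.9622 bits
  H(C) = 2.5850 bits
  H(D) = 2.2997 bits

Ranking: C > D > B > A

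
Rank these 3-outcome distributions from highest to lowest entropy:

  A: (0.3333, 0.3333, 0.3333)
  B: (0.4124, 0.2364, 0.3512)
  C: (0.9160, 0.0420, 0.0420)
A > B > C

Key insight: Entropy is maximized by uniform distributions and minimized by concentrated distributions.

- Uniform distributions have maximum entropy log₂(3) = 1.5850 bits
- The more "peaked" or concentrated a distribution, the lower its entropy

Entropies:
  H(A) = 1.5850 bits
  H(B) = 1.5491 bits
  H(C) = 0.5001 bits

Ranking: A > B > C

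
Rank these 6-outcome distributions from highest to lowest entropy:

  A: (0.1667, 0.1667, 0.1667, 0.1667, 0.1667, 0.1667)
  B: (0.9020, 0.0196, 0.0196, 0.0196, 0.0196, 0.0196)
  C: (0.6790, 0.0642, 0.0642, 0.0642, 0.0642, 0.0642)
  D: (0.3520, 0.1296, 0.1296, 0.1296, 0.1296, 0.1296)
A > D > C > B

Key insight: Entropy is maximized by uniform distributions and minimized by concentrated distributions.

Entropies:
  H(A) = 2.5850 bits
  H(B) = 0.6902 bits
  H(C) = 1.6508 bits
  H(D) = 2.4405 bits

Ranking: A > D > C > B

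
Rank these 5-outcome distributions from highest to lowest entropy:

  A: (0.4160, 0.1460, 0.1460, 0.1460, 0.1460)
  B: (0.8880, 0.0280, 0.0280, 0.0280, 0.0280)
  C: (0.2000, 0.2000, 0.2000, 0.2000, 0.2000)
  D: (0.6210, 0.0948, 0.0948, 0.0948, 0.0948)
C > A > D > B

Key insight: Entropy is maximized by uniform distributions and minimized by concentrated distributions.

Entropies:
  H(A) = 2.1475 bits
  H(B) = 0.7299 bits
  H(C) = 2.3219 bits
  H(D) = 1.7153 bits

Ranking: C > A > D > B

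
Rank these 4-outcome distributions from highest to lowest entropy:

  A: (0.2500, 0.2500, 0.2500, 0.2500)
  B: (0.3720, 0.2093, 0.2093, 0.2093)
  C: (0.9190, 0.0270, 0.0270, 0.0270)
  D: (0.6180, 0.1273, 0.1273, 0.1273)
A > B > D > C

Key insight: Entropy is maximized by uniform distributions and minimized by concentrated distributions.

Entropies:
  H(A) = 2.0000 bits
  H(B) = 1.9476 bits
  H(C) = 0.5341 bits
  H(D) = 1.5649 bits

Ranking: A > B > D > C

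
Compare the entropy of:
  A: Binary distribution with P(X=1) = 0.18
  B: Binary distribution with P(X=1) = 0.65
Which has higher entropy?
B

For binary distributions, entropy is maximized at p=0.5 and decreases as p moves toward 0 or 1.

H(A) = H(0.18) = 0.6801 bits
H(B) = H(0.65) = 0.9341 bits

Distribution B (p=0.65) is closer to uniform (p=0.5), so it has higher entropy.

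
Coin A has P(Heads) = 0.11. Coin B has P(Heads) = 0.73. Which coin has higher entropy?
B

For binary distributions, entropy is maximized at p=0.5 and decreases as p moves toward 0 or 1.

H(A) = H(0.11) = 0.4999 bits
H(B) = H(0.73) = 0.8415 bits

Distribution B (p=0.73) is closer to uniform (p=0.5), so it has higher entropy.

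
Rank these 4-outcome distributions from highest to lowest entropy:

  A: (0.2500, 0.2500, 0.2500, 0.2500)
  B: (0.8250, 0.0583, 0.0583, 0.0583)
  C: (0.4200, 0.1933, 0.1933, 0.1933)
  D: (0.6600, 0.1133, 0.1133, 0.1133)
A > C > D > B

Key insight: Entropy is maximized by uniform distributions and minimized by concentrated distributions.

Entropies:
  H(A) = 2.0000 bits
  H(B) = 0.9464 bits
  H(C) = 1.9007 bits
  H(D) = 1.4637 bits

Ranking: A > C > D > B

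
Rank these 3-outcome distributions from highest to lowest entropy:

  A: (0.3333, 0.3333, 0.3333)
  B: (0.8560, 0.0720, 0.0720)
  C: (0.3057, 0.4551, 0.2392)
A > C > B

Key insight: Entropy is maximized by uniform distributions and minimized by concentrated distributions.

- Uniform distributions have maximum entropy log₂(3) = 1.5850 bits
- The more "peaked" or concentrated a distribution, the lower its entropy

Entropies:
  H(A) = 1.5850 bits
  H(B) = 0.7386 bits
  H(C) = 1.5332 bits

Ranking: A > C > B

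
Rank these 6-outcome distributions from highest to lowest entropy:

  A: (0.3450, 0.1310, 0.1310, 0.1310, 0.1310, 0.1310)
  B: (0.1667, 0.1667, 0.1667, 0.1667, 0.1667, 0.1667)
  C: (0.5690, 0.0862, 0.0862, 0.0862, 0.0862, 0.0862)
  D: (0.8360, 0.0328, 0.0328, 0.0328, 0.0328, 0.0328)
B > A > C > D

Key insight: Entropy is maximized by uniform distributions and minimized by concentrated distributions.

Entropies:
  H(A) = 2.4504 bits
  H(B) = 2.5850 bits
  H(C) = 1.9870 bits
  H(D) = 1.0246 bits

Ranking: B > A > C > D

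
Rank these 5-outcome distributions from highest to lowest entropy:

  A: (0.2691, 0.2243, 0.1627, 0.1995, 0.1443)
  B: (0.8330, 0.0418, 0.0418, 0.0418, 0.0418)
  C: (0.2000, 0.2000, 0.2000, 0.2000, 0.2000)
C > A > B

Key insight: Entropy is maximized by uniform distributions and minimized by concentrated distributions.

- Uniform distributions have maximum entropy log₂(5) = 2.3219 bits
- The more "peaked" or concentrated a distribution, the lower its entropy

Entropies:
  H(A) = 2.2866 bits
  H(B) = 0.9848 bits
  H(C) = 2.3219 bits

Ranking: C > A > B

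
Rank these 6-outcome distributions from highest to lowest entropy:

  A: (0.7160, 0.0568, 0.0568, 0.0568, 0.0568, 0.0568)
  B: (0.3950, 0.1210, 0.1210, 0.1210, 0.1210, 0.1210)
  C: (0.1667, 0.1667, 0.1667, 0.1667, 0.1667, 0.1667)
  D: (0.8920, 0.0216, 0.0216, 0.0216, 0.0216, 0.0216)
C > B > A > D

Key insight: Entropy is maximized by uniform distributions and minimized by concentrated distributions.

Entropies:
  H(A) = 1.5203 bits
  H(B) = 2.3727 bits
  H(C) = 2.5850 bits
  H(D) = 0.7446 bits

Ranking: C > B > A > D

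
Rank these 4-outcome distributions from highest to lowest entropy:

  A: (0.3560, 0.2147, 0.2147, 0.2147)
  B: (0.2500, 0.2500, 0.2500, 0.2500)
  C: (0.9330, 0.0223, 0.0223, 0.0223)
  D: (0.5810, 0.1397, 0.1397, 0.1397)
B > A > D > C

Key insight: Entropy is maximized by uniform distributions and minimized by concentrated distributions.

Entropies:
  H(A) = 1.9600 bits
  H(B) = 2.0000 bits
  H(C) = 0.4608 bits
  H(D) = 1.6451 bits

Ranking: B > A > D > C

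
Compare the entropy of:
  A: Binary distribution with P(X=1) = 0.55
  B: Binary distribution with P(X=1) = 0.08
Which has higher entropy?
A

For binary distributions, entropy is maximized at p=0.5 and decreases as p moves toward 0 or 1.

H(A) = H(0.55) = 0.9928 bits
H(B) = H(0.08) = 0.4022 bits

Distribution A (p=0.55) is closer to uniform (p=0.5), so it has higher entropy.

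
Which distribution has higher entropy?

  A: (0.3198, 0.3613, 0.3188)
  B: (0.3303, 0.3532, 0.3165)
B

Both distributions are close to uniform, making this a harder comparison.

H(A) = 1.5824 bits
H(B) = 1.5835 bits

The distribution closer to uniform has higher entropy.
Answer: B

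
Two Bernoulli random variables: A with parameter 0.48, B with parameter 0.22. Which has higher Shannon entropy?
A

For binary distributions, entropy is maximized at p=0.5 and decreases as p moves toward 0 or 1.

H(A) = H(0.48) = 0.9988 bits
H(B) = H(0.22) = 0.7602 bits

Distribution A (p=0.48) is closer to uniform (p=0.5), so it has higher entropy.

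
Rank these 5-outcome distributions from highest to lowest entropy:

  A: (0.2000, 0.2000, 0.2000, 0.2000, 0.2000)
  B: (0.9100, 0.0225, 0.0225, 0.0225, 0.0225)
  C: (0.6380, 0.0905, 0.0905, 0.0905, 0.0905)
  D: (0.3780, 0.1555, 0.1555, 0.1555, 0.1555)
A > D > C > B

Key insight: Entropy is maximized by uniform distributions and minimized by concentrated distributions.

Entropies:
  H(A) = 2.3219 bits
  H(B) = 0.6165 bits
  H(C) = 1.6683 bits
  H(D) = 2.2006 bits

Ranking: A > D > C > B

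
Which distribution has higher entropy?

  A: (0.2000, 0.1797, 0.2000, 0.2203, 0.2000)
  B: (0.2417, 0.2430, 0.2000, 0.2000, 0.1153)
A

Both distributions are close to uniform, making this a harder comparison.

H(A) = 2.3189 bits
H(B) = 2.2793 bits

The distribution closer to uniform has higher entropy.
Answer: A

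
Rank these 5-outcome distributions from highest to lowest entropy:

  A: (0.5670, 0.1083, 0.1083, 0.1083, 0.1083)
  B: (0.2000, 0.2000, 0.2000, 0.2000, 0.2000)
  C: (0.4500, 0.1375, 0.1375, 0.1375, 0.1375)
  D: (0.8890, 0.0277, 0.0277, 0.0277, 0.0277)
B > C > A > D

Key insight: Entropy is maximized by uniform distributions and minimized by concentrated distributions.

Entropies:
  H(A) = 1.8530 bits
  H(B) = 2.3219 bits
  H(C) = 2.0928 bits
  H(D) = 0.7249 bits

Ranking: B > C > A > D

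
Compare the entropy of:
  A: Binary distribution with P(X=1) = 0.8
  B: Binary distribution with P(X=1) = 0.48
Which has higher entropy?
B

For binary distributions, entropy is maximized at p=0.5 and decreases as p moves toward 0 or 1.

H(A) = H(0.8) = 0.7219 bits
H(B) = H(0.48) = 0.9988 bits

Distribution B (p=0.48) is closer to uniform (p=0.5), so it has higher entropy.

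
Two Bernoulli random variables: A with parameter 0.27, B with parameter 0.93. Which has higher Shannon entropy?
A

For binary distributions, entropy is maximized at p=0.5 and decreases as p moves toward 0 or 1.

H(A) = H(0.27) = 0.8415 bits
H(B) = H(0.93) = 0.3659 bits

Distribution A (p=0.27) is closer to uniform (p=0.5), so it has higher entropy.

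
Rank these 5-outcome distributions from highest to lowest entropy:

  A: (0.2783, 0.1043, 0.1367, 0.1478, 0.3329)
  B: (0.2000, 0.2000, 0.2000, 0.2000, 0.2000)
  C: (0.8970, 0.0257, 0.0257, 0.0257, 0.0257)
B > A > C

Key insight: Entropy is maximized by uniform distributions and minimized by concentrated distributions.

- Uniform distributions have maximum entropy log₂(5) = 2.3219 bits
- The more "peaked" or concentrated a distribution, the lower its entropy

Entropies:
  H(A) = 2.1821 bits
  H(B) = 2.3219 bits
  H(C) = 0.6844 bits

Ranking: B > A > C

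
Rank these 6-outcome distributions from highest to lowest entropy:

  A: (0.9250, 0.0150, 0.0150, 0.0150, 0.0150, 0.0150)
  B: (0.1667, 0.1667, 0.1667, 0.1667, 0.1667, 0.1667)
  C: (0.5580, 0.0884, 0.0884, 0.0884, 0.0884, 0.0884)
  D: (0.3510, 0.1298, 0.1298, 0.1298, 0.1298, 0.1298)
B > D > C > A

Key insight: Entropy is maximized by uniform distributions and minimized by concentrated distributions.

Entropies:
  H(A) = 0.5585 bits
  H(B) = 2.5850 bits
  H(C) = 2.0166 bits
  H(D) = 2.4419 bits

Ranking: B > D > C > A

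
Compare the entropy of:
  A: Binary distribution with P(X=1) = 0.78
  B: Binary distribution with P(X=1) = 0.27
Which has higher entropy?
B

For binary distributions, entropy is maximized at p=0.5 and decreases as p moves toward 0 or 1.

H(A) = H(0.78) = 0.7602 bits
H(B) = H(0.27) = 0.8415 bits

Distribution B (p=0.27) is closer to uniform (p=0.5), so it has higher entropy.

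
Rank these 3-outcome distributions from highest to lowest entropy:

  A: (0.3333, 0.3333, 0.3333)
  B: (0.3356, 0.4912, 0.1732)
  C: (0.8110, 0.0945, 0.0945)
A > B > C

Key insight: Entropy is maximized by uniform distributions and minimized by concentrated distributions.

- Uniform distributions have maximum entropy log₂(3) = 1.5850 bits
- The more "peaked" or concentrated a distribution, the lower its entropy

Entropies:
  H(A) = 1.5850 bits
  H(B) = 1.4706 bits
  H(C) = 0.8884 bits

Ranking: A > B > C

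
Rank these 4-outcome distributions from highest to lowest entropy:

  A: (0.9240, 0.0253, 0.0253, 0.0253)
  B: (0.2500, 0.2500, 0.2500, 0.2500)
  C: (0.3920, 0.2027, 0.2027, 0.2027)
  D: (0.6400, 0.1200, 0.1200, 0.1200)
B > C > D > A

Key insight: Entropy is maximized by uniform distributions and minimized by concentrated distributions.

Entropies:
  H(A) = 0.5084 bits
  H(B) = 2.0000 bits
  H(C) = 1.9297 bits
  H(D) = 1.5133 bits

Ranking: B > C > D > A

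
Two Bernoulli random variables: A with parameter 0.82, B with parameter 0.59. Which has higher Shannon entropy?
B

For binary distributions, entropy is maximized at p=0.5 and decreases as p moves toward 0 or 1.

H(A) = H(0.82) = 0.6801 bits
H(B) = H(0.59) = 0.9765 bits

Distribution B (p=0.59) is closer to uniform (p=0.5), so it has higher entropy.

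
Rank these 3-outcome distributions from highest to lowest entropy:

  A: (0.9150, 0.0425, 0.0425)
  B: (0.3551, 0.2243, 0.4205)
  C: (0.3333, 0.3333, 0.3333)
C > B > A

Key insight: Entropy is maximized by uniform distributions and minimized by concentrated distributions.

- Uniform distributions have maximum entropy log₂(3) = 1.5850 bits
- The more "peaked" or concentrated a distribution, the lower its entropy

Entropies:
  H(A) = 0.5046 bits
  H(B) = 1.5397 bits
  H(C) = 1.5850 bits

Ranking: C > B > A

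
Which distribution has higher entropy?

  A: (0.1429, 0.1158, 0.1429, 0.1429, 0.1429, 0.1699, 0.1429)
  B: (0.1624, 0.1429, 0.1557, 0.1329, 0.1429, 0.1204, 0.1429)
B

Both distributions are close to uniform, making this a harder comparison.

H(A) = 2.7999 bits
H(B) = 2.8015 bits

The distribution closer to uniform has higher entropy.
Answer: B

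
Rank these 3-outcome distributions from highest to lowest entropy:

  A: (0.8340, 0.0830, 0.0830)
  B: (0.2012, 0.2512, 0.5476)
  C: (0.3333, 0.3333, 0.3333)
C > B > A

Key insight: Entropy is maximized by uniform distributions and minimized by concentrated distributions.

- Uniform distributions have maximum entropy log₂(3) = 1.5850 bits
- The more "peaked" or concentrated a distribution, the lower its entropy

Entropies:
  H(A) = 0.8145 bits
  H(B) = 1.4419 bits
  H(C) = 1.5850 bits

Ranking: C > B > A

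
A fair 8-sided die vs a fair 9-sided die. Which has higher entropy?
9-sided die

Both are uniform distributions; for uniform over n outcomes, H = log₂(n). H(8-sided) = log₂(8) = 3.000 bits and H(9-sided) = log₂(9) = 3.170 bits. More outcomes in a uniform distribution means higher entropy.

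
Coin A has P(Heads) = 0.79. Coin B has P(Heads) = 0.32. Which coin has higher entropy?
B

For binary distributions, entropy is maximized at p=0.5 and decreases as p moves toward 0 or 1.

H(A) = H(0.79) = 0.7415 bits
H(B) = H(0.32) = 0.9044 bits

Distribution B (p=0.32) is closer to uniform (p=0.5), so it has higher entropy.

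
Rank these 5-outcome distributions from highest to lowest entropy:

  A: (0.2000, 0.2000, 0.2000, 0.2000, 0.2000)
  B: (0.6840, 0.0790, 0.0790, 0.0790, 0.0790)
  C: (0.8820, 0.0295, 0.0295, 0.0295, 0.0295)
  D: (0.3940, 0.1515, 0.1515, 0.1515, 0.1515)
A > D > B > C

Key insight: Entropy is maximized by uniform distributions and minimized by concentrated distributions.

Entropies:
  H(A) = 2.3219 bits
  H(B) = 1.5320 bits
  H(C) = 0.7596 bits
  H(D) = 2.1793 bits

Ranking: A > D > B > C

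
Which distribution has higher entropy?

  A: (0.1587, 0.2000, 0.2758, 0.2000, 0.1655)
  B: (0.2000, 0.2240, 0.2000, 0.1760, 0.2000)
B

Both distributions are close to uniform, making this a harder comparison.

H(A) = 2.2922 bits
H(B) = 2.3178 bits

The distribution closer to uniform has higher entropy.
Answer: B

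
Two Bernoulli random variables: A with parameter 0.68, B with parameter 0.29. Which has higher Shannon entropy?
A

For binary distributions, entropy is maximized at p=0.5 and decreases as p moves toward 0 or 1.

H(A) = H(0.68) = 0.9044 bits
H(B) = H(0.29) = 0.8687 bits

Distribution A (p=0.68) is closer to uniform (p=0.5), so it has higher entropy.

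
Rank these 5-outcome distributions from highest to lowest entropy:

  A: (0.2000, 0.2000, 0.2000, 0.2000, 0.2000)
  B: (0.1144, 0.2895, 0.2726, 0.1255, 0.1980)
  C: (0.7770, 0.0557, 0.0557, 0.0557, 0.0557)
A > B > C

Key insight: Entropy is maximized by uniform distributions and minimized by concentrated distributions.

- Uniform distributions have maximum entropy log₂(5) = 2.3219 bits
- The more "peaked" or concentrated a distribution, the lower its entropy

Entropies:
  H(A) = 2.3219 bits
  H(B) = 2.2251 bits
  H(C) = 1.2116 bits

Ranking: A > B > C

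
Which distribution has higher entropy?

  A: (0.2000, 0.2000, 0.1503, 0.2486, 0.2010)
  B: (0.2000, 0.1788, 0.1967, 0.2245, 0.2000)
B

Both distributions are close to uniform, making this a harder comparison.

H(A) = 2.3043 bits
H(B) = 2.3181 bits

The distribution closer to uniform has higher entropy.
Answer: B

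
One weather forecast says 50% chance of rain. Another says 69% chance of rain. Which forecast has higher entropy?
50% forecast

Treat each forecast as a Bernoulli distribution. Binary entropy is maximized at p=0.5 and falls off symmetrically toward 0 or 1. The 50% forecast is closer to 50%, so it is more uncertain. H(50%) ≈ 1.000 bits, H(69%) ≈ 0.893 bits.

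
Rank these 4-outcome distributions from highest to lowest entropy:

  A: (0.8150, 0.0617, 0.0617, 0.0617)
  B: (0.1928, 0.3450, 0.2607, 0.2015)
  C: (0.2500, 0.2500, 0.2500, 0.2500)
C > B > A

Key insight: Entropy is maximized by uniform distributions and minimized by concentrated distributions.

- Uniform distributions have maximum entropy log₂(4) = 2.0000 bits
- The more "peaked" or concentrated a distribution, the lower its entropy

Entropies:
  H(A) = 0.9841 bits
  H(B) = 1.9589 bits
  H(C) = 2.0000 bits

Ranking: C > B > A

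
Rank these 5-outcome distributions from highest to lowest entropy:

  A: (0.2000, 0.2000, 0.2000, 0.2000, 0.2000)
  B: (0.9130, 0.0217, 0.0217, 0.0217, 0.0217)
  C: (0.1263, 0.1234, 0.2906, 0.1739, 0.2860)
A > C > B

Key insight: Entropy is maximized by uniform distributions and minimized by concentrated distributions.

- Uniform distributions have maximum entropy log₂(5) = 2.3219 bits
- The more "peaked" or concentrated a distribution, the lower its entropy

Entropies:
  H(A) = 2.3219 bits
  H(B) = 0.6004 bits
  H(C) = 2.2228 bits

Ranking: A > C > B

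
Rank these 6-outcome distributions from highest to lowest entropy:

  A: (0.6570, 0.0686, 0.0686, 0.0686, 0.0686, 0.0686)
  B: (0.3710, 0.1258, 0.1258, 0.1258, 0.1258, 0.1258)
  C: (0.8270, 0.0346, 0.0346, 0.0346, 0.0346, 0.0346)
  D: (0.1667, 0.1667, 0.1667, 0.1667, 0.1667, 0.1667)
D > B > A > C

Key insight: Entropy is maximized by uniform distributions and minimized by concentrated distributions.

Entropies:
  H(A) = 1.7241 bits
  H(B) = 2.4119 bits
  H(C) = 1.0662 bits
  H(D) = 2.5850 bits

Ranking: D > B > A > C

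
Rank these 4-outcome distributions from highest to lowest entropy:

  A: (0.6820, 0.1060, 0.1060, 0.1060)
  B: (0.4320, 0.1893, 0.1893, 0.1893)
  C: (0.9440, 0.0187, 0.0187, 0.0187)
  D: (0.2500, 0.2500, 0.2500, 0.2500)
D > B > A > C

Key insight: Entropy is maximized by uniform distributions and minimized by concentrated distributions.

Entropies:
  H(A) = 1.4062 bits
  H(B) = 1.8869 bits
  H(C) = 0.4001 bits
  H(D) = 2.0000 bits

Ranking: D > B > A > C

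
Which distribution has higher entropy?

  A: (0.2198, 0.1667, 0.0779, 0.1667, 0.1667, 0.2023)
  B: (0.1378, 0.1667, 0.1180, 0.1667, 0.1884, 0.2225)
B

Both distributions are close to uniform, making this a harder comparison.

H(A) = 2.5262 bits
H(B) = 2.5555 bits

The distribution closer to uniform has higher entropy.
Answer: B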